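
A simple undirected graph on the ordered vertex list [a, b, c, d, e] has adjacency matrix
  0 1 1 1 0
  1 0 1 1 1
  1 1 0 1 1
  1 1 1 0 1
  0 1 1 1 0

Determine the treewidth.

A width-3 tree decomposition is:
Bags: B1 = {b, c, d, e}  B2 = {a, b, c, d}
Tree: B1–B2
The largest bag has 4 vertices, giving width 3; this decomposition certifies tw(G) ≤ 3. Conversely, {b, c, d, e} is a clique of size 4, and the vertices of any clique must share a bag in every tree decomposition; so some bag has ≥ 4 vertices and tw(G) ≥ 3. Therefore the treewidth is 3.

3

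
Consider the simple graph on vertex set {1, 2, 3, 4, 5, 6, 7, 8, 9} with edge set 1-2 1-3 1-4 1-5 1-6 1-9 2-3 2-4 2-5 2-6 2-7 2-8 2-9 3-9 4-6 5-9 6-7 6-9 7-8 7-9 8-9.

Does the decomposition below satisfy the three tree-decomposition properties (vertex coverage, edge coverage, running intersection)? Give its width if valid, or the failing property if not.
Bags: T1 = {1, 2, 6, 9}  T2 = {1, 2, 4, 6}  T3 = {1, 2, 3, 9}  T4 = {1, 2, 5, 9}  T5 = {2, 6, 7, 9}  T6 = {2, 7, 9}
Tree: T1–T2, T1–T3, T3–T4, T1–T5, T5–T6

A tree decomposition must satisfy three properties: every vertex lies in some bag; for every edge, both endpoints lie together in some bag; and for every vertex, the bags containing it form a connected subtree. Here vertex 8 appears in no bag, so the decomposition is invalid.

No — vertex 8 appears in no bag.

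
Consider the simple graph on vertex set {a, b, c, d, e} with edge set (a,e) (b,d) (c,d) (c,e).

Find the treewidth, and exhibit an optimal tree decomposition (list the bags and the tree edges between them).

The largest bag has 2 vertices, giving width 1; this decomposition certifies tw(G) ≤ 1. Since G has at least one edge (e.g. d–c), it is not an edgeless graph, so tw(G) ≥ 1. Therefore the treewidth is 1.

Treewidth 1.
One optimal decomposition is:
Bags: B1 = {c, d}  B2 = {b, d}  B3 = {c, e}  B4 = {a, e}
Tree: B1–B2, B1–B3, B3–B4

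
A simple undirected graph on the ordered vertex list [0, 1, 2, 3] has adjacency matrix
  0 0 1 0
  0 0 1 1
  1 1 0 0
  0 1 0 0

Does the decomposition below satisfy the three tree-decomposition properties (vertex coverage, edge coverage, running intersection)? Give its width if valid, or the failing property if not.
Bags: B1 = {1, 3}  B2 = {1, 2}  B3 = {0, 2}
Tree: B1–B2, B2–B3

Yes; width 1.

Every vertex of G appears in some bag (union = {0, 1, 2, 3}); every edge is covered by a bag; and for each vertex v the set of bags containing v is connected in the bag tree. The decomposition is therefore valid. The largest bag has 2 vertices, so the width is 1.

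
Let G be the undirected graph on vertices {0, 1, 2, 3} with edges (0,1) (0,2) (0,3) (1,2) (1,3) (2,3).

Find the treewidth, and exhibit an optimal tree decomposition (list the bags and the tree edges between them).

Treewidth 3.
One optimal decomposition is:
Bags: B1 = {0, 1, 2, 3}
Tree: (single bag)

A single bag containing all 4 vertices is trivially a valid decomposition of width 3. Conversely, {0, 1, 2, 3} is a clique of size 4, and the vertices of any clique must share a bag in every tree decomposition; so some bag has ≥ 4 vertices and tw(G) ≥ 3. Hence tw(G) = 3 exactly.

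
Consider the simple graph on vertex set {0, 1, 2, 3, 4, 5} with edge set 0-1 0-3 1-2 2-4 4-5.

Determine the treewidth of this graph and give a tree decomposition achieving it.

Each bag holds 2 vertices, so the decomposition has width 1, which upper-bounds the treewidth. Since G has at least one edge (e.g. 5–4), it is not an edgeless graph, so tw(G) ≥ 1. Combining the bounds, tw(G) = 1.

Treewidth 1.
Bags: B1 = {4, 5}  B2 = {2, 4}  B3 = {1, 2}  B4 = {0, 1}  B5 = {0, 3}
Tree: B1–B2, B2–B3, B3–B4, B4–B5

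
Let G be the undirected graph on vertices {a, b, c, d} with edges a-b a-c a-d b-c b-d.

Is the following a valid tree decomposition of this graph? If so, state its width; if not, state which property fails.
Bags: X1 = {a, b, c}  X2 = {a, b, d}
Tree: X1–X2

Yes; width 2.

Checking the three conditions: (i) the bags cover all of {a, b, c, d}; (ii) for each edge, some bag contains both endpoints; (iii) the bags containing any fixed vertex form a subtree. All hold, so the decomposition is valid with width 3 − 1 = 2.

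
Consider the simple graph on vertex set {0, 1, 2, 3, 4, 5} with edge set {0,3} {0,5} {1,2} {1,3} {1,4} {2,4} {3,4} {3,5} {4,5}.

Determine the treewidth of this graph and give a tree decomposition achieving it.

Treewidth 2.
One optimal decomposition is:
Bags: B1 = {3, 4, 5}  B2 = {1, 3, 4}  B3 = {1, 2, 4}  B4 = {0, 3, 5}
Tree: B1–B2, B2–B3, B1–B4

Every bag has size at most 3, so the width is 3 − 1 = 2 and tw(G) ≤ 2. Conversely, {1, 2, 4} is a clique of size 3, and the vertices of any clique must share a bag in every tree decomposition; so some bag has ≥ 3 vertices and tw(G) ≥ 2. Hence tw(G) = 2 exactly.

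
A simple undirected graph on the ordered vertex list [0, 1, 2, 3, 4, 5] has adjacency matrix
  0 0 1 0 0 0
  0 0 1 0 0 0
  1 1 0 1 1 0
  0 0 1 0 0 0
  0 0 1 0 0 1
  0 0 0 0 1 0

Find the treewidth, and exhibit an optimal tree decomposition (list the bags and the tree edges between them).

Each bag holds 2 vertices, so the decomposition has width 1, which upper-bounds the treewidth. G has an edge, so its treewidth is at least 1. The upper and lower bounds meet at 1, so that is the treewidth.

Treewidth 1.
One optimal decomposition is:
Bags: B1 = {2, 4}  B2 = {4, 5}  B3 = {1, 2}  B4 = {0, 2}  B5 = {2, 3}
Tree: B1–B2, B1–B3, B1–B4, B4–B5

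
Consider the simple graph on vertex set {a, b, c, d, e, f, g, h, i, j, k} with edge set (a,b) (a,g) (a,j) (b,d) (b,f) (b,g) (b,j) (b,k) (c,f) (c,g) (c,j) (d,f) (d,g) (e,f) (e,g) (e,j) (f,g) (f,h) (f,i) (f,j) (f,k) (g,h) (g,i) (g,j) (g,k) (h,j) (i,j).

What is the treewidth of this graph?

A width-3 tree decomposition is:
Bags: B1 = {a, b, g, j}  B2 = {b, f, g, j}  B3 = {c, f, g, j}  B4 = {e, f, g, j}  B5 = {b, d, f, g}  B6 = {b, f, g, k}  B7 = {f, g, i, j}  B8 = {f, g, h, j}
Tree: B1–B2, B2–B3, B3–B4, B2–B5, B2–B6, B4–B7, B4–B8
Every bag has size at most 4, so the width is 4 − 1 = 3 and tw(G) ≤ 3. On the other hand G contains the 4-clique {a, b, g, j}. A clique must lie in a single bag of any decomposition, so no decomposition can have width below 3. Therefore the treewidth is 3.

3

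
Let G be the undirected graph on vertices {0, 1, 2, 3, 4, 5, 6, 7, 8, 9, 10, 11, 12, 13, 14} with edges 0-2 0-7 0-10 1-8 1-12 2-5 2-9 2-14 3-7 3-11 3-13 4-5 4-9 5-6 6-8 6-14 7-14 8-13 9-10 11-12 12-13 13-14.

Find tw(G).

3

A width-3 tree decomposition is:
Bags: B1 = {1, 3, 11, 12}  B2 = {1, 3, 12, 13}  B3 = {1, 3, 8, 13}  B4 = {3, 7, 8, 13}  B5 = {7, 8, 13, 14}  B6 = {6, 7, 8, 14}  B7 = {0, 6, 7, 14}  B8 = {0, 2, 6, 14}  B9 = {0, 2, 5, 6}  B10 = {0, 2, 5, 10}  B11 = {2, 5, 9, 10}  B12 = {4, 5, 9, 10}
Tree: B1–B2, B2–B3, B3–B4, B4–B5, B5–B6, B6–B7, B7–B8, B8–B9, B9–B10, B10–B11, B11–B12
Every bag has size at most 4, so the width is 4 − 1 = 3 and tw(G) ≤ 3. For the lower bound: the 4 vertex sets {1,11,12}, {3}, {13}, {6,7,8,14} are disjoint, each induces a connected subgraph, and every pair is joined by at least one edge of G. Contracting each set to a single vertex therefore yields K_{4} as a minor, and since treewidth is minor-monotone, tw(G) ≥ tw(K_{4}) = 3. Hence tw(G) = 3 exactly.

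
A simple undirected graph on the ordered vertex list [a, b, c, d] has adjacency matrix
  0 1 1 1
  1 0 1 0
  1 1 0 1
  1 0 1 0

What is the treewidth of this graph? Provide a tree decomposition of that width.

Treewidth 2.
One optimal decomposition is:
Bags: B1 = {a, b, c}  B2 = {a, c, d}
Tree: B1–B2

Every bag has size at most 3, so the width is 3 − 1 = 2 and tw(G) ≤ 2. For the lower bound, the 3 vertices {a, c, d} are pairwise adjacent, and any tree decomposition puts a clique entirely inside one bag — forcing width ≥ 2. The upper and lower bounds meet at 2, so that is the treewidth.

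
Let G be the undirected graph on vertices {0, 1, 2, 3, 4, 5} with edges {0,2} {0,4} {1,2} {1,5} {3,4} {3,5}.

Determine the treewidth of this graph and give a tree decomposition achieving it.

Treewidth 2.
One such decomposition:
Bags: B1 = {0, 2, 4}  B2 = {2, 3, 4}  B3 = {2, 3, 5}  B4 = {1, 2, 5}
Tree: B1–B2, B2–B3, B3–B4

The largest bag has 3 vertices, giving width 2; this decomposition certifies tw(G) ≤ 2. For the lower bound, G contains the cycle 2–0–4–3–5–1–2, so G is not a forest; only forests have treewidth ≤ 1, hence tw(G) ≥ 2. Therefore the treewidth is 2.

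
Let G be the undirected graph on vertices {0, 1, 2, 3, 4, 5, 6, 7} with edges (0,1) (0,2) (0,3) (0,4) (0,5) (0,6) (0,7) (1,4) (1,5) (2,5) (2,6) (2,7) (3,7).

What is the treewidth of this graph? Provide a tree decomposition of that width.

Treewidth 2.
Bags: B1 = {0, 2, 5}  B2 = {0, 1, 5}  B3 = {0, 1, 4}  B4 = {0, 2, 7}  B5 = {0, 3, 7}  B6 = {0, 2, 6}
Tree: B1–B2, B2–B3, B1–B4, B4–B5, B1–B6

Every bag has size at most 3, so the width is 3 − 1 = 2 and tw(G) ≤ 2. On the other hand G contains the 3-clique {0, 1, 4}. A clique must lie in a single bag of any decomposition, so no decomposition can have width below 2. The upper and lower bounds meet at 2, so that is the treewidth.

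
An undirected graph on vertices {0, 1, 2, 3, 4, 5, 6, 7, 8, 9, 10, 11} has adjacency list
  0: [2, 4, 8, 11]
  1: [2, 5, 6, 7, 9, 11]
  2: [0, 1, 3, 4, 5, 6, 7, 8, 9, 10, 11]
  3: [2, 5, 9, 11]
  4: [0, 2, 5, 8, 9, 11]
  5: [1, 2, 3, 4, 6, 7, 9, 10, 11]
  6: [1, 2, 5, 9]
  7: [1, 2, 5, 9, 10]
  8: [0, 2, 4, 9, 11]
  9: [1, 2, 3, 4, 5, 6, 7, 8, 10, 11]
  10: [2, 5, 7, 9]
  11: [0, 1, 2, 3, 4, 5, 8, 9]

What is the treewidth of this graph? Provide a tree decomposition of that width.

Each bag holds 5 vertices, so the decomposition has width 4, which upper-bounds the treewidth. On the other hand G contains the 5-clique {0, 2, 4, 8, 11}. A clique must lie in a single bag of any decomposition, so no decomposition can have width below 4. Therefore the treewidth is 4.

Treewidth 4.
Bags: B1 = {2, 3, 5, 9, 11}  B2 = {2, 4, 5, 9, 11}  B3 = {1, 2, 5, 9, 11}  B4 = {1, 2, 5, 7, 9}  B5 = {2, 4, 8, 9, 11}  B6 = {0, 2, 4, 8, 11}  B7 = {1, 2, 5, 6, 9}  B8 = {2, 5, 7, 9, 10}
Tree: B1–B2, B1–B3, B3–B4, B2–B5, B5–B6, B3–B7, B4–B8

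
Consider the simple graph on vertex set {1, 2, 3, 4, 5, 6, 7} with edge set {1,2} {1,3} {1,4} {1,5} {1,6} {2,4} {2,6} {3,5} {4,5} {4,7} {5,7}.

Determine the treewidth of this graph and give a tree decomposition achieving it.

Treewidth 2.
One such decomposition:
Bags: B1 = {1, 2, 4}  B2 = {1, 4, 5}  B3 = {1, 2, 6}  B4 = {1, 3, 5}  B5 = {4, 5, 7}
Tree: B1–B2, B1–B3, B2–B4, B2–B5

Every bag has size at most 3, so the width is 3 − 1 = 2 and tw(G) ≤ 2. Conversely, {1, 2, 4} is a clique of size 3, and the vertices of any clique must share a bag in every tree decomposition; so some bag has ≥ 3 vertices and tw(G) ≥ 2. Hence tw(G) = 2 exactly.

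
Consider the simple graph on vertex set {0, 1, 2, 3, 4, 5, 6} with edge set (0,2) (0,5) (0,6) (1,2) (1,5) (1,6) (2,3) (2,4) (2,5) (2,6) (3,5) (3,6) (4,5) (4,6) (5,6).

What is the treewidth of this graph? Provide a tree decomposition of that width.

Treewidth 3.
One such decomposition:
Bags: B1 = {0, 2, 5, 6}  B2 = {1, 2, 5, 6}  B3 = {2, 3, 5, 6}  B4 = {2, 4, 5, 6}
Tree: B1–B2, B2–B3, B2–B4

Every bag has size at most 4, so the width is 4 − 1 = 3 and tw(G) ≤ 3. For the lower bound, the 4 vertices {0, 2, 5, 6} are pairwise adjacent, and any tree decomposition puts a clique entirely inside one bag — forcing width ≥ 3. Combining the bounds, tw(G) = 3.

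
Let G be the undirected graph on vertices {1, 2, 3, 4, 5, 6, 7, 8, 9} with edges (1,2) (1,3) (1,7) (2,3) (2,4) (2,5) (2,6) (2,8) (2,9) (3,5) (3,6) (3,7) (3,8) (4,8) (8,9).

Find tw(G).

2

A width-2 tree decomposition is:
Bags: B1 = {2, 3, 6}  B2 = {1, 2, 3}  B3 = {2, 3, 5}  B4 = {2, 3, 8}  B5 = {1, 3, 7}  B6 = {2, 4, 8}  B7 = {2, 8, 9}
Tree: B1–B2, B2–B3, B1–B4, B2–B5, B4–B6, B6–B7
The largest bag has 3 vertices, giving width 2; this decomposition certifies tw(G) ≤ 2. For the lower bound, the 3 vertices {2, 8, 9} are pairwise adjacent, and any tree decomposition puts a clique entirely inside one bag — forcing width ≥ 2. Hence tw(G) = 2 exactly.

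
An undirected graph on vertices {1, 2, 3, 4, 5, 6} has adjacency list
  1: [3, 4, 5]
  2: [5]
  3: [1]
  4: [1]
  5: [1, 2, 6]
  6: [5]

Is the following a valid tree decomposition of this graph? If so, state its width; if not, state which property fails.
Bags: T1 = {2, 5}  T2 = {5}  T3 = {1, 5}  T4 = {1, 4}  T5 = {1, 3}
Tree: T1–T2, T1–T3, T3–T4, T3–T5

No — vertex 6 appears in no bag.

A tree decomposition must satisfy three properties: every vertex lies in some bag; for every edge, both endpoints lie together in some bag; and for every vertex, the bags containing it form a connected subtree. Here vertex 6 appears in no bag, so the decomposition is invalid.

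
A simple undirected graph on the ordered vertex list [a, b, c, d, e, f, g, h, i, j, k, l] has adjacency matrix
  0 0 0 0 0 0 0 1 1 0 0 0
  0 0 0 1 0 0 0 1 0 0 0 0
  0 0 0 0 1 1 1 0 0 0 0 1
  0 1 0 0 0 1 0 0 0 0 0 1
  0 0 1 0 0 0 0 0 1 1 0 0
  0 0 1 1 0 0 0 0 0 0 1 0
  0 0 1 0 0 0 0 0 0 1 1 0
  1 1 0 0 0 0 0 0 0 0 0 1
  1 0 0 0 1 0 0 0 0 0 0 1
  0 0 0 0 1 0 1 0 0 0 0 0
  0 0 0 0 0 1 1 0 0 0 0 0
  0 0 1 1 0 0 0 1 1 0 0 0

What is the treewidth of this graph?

3

A width-3 tree decomposition is:
Bags: B1 = {f, g, j, k}  B2 = {c, f, g, j}  B3 = {c, e, f, j}  B4 = {c, d, e, f}  B5 = {c, d, e, l}  B6 = {d, e, i, l}  B7 = {b, d, i, l}  B8 = {b, h, i, l}  B9 = {a, b, h, i}
Tree: B1–B2, B2–B3, B3–B4, B4–B5, B5–B6, B6–B7, B7–B8, B8–B9
Every bag has size at most 4, so the width is 4 − 1 = 3 and tw(G) ≤ 3. For the lower bound: the 4 vertex sets {g,j,k}, {f}, {c}, {d,e,i,l} are disjoint, each induces a connected subgraph, and every pair is joined by at least one edge of G. Contracting each set to a single vertex therefore yields K_{4} as a minor, and since treewidth is minor-monotone, tw(G) ≥ tw(K_{4}) = 3. Therefore the treewidth is 3.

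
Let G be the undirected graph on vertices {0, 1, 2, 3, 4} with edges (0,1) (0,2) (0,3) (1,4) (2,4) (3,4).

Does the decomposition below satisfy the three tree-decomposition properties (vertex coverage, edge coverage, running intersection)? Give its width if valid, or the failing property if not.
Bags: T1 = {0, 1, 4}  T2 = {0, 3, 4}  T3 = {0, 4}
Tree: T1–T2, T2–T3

A tree decomposition must satisfy three properties: every vertex lies in some bag; for every edge, both endpoints lie together in some bag; and for every vertex, the bags containing it form a connected subtree. Here vertex 2 appears in no bag, so the decomposition is invalid.

No — vertex 2 appears in no bag.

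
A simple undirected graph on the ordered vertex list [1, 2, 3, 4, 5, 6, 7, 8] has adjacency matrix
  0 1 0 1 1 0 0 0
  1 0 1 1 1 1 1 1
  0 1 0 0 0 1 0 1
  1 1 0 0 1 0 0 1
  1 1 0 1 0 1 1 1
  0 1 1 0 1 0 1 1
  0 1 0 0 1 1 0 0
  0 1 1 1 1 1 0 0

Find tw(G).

3

A width-3 tree decomposition is:
Bags: B1 = {2, 5, 6, 8}  B2 = {2, 4, 5, 8}  B3 = {2, 3, 6, 8}  B4 = {1, 2, 4, 5}  B5 = {2, 5, 6, 7}
Tree: B1–B2, B1–B3, B2–B4, B1–B5
Every bag has size at most 4, so the width is 4 − 1 = 3 and tw(G) ≤ 3. For the lower bound, the 4 vertices {2, 3, 6, 8} are pairwise adjacent, and any tree decomposition puts a clique entirely inside one bag — forcing width ≥ 3. Hence tw(G) = 3 exactly.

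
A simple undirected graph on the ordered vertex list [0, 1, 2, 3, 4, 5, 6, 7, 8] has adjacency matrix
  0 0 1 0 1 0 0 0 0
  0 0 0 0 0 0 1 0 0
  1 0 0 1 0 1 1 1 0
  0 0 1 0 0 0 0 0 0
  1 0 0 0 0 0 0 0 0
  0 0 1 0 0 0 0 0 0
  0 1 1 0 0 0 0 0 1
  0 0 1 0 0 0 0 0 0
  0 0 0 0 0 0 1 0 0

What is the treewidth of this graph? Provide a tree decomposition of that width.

Each bag holds 2 vertices, so the decomposition has width 1, which upper-bounds the treewidth. Since G has at least one edge (e.g. 7–2), it is not an edgeless graph, so tw(G) ≥ 1. Therefore the treewidth is 1.

Treewidth 1.
One such decomposition:
Bags: B1 = {2, 7}  B2 = {0, 2}  B3 = {2, 6}  B4 = {1, 6}  B5 = {2, 5}  B6 = {0, 4}  B7 = {2, 3}  B8 = {6, 8}
Tree: B1–B2, B2–B3, B3–B4, B3–B5, B2–B6, B3–B7, B4–B8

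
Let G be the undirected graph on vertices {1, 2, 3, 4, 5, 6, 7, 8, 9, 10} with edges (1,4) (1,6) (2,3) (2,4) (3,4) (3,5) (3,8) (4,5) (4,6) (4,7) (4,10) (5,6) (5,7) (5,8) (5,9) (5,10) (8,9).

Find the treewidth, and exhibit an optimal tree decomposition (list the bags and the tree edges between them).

Every bag has size at most 3, so the width is 3 − 1 = 2 and tw(G) ≤ 2. Conversely, {5, 8, 9} is a clique of size 3, and the vertices of any clique must share a bag in every tree decomposition; so some bag has ≥ 3 vertices and tw(G) ≥ 2. Combining the bounds, tw(G) = 2.

Treewidth 2.
One such decomposition:
Bags: B1 = {3, 4, 5}  B2 = {2, 3, 4}  B3 = {4, 5, 6}  B4 = {4, 5, 7}  B5 = {3, 5, 8}  B6 = {1, 4, 6}  B7 = {5, 8, 9}  B8 = {4, 5, 10}
Tree: B1–B2, B1–B3, B3–B4, B1–B5, B3–B6, B5–B7, B4–B8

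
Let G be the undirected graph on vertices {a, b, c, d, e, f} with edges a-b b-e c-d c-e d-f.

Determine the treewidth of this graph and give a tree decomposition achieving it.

Treewidth 1.
One optimal decomposition is:
Bags: B1 = {d, f}  B2 = {c, d}  B3 = {c, e}  B4 = {b, e}  B5 = {a, b}
Tree: B1–B2, B2–B3, B3–B4, B4–B5

The largest bag has 2 vertices, giving width 1; this decomposition certifies tw(G) ≤ 1. Since G has at least one edge (e.g. f–d), it is not an edgeless graph, so tw(G) ≥ 1. Combining the bounds, tw(G) = 1.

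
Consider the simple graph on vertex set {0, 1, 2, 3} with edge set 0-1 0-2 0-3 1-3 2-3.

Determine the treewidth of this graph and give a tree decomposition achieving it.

The largest bag has 3 vertices, giving width 2; this decomposition certifies tw(G) ≤ 2. On the other hand G contains the 3-clique {0, 1, 3}. A clique must lie in a single bag of any decomposition, so no decomposition can have width below 2. Combining the bounds, tw(G) = 2.

Treewidth 2.
One optimal decomposition is:
Bags: B1 = {0, 1, 3}  B2 = {0, 2, 3}
Tree: B1–B2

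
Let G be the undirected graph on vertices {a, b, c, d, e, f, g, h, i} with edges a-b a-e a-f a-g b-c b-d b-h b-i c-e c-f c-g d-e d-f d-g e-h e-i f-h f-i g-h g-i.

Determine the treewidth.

4

A width-4 tree decomposition is:
Bags: B1 = {b, e, f, g, h}  B2 = {b, e, f, g, i}  B3 = {b, d, e, f, g}  B4 = {b, c, e, f, g}  B5 = {a, b, e, f, g}
Tree: B1–B2, B2–B3, B3–B4, B4–B5
Each bag holds 5 vertices, so the decomposition has width 4, which upper-bounds the treewidth. For the lower bound: the 5 vertex sets {f,h}, {b,i}, {d,e}, {g}, {c} are disjoint, each induces a connected subgraph, and every pair is joined by at least one edge of G. Contracting each set to a single vertex therefore yields K_{5} as a minor, and since treewidth is minor-monotone, tw(G) ≥ tw(K_{5}) = 4. Hence tw(G) = 4 exactly.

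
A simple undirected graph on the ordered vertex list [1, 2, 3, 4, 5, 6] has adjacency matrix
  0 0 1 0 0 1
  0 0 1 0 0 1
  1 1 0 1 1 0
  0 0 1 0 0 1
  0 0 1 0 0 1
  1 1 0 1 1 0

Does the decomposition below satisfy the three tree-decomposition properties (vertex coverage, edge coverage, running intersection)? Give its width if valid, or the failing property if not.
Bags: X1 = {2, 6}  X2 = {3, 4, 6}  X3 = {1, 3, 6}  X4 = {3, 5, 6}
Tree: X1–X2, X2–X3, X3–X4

A tree decomposition must satisfy three properties: every vertex lies in some bag; for every edge, both endpoints lie together in some bag; and for every vertex, the bags containing it form a connected subtree. Here edge (3,2) lies in no bag, so the decomposition is invalid.

No — edge (3,2) lies in no bag.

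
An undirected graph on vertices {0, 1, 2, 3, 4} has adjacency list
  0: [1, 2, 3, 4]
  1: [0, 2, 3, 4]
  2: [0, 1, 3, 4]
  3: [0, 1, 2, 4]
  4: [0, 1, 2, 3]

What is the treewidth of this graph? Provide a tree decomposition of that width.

Treewidth 4.
One such decomposition:
Bags: B1 = {0, 1, 2, 3, 4}
Tree: (single bag)

With just one bag of size 5, the width is 5 − 1 = 4, so tw(G) ≤ 4. On the other hand G contains the 5-clique {0, 1, 2, 3, 4}. A clique must lie in a single bag of any decomposition, so no decomposition can have width below 4. Therefore the treewidth is 4.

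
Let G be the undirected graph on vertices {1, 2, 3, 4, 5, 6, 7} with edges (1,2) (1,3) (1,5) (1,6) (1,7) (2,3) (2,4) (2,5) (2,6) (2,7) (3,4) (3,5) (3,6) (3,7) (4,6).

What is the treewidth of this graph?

3

A width-3 tree decomposition is:
Bags: B1 = {1, 2, 3, 6}  B2 = {1, 2, 3, 5}  B3 = {1, 2, 3, 7}  B4 = {2, 3, 4, 6}
Tree: B1–B2, B2–B3, B1–B4
The largest bag has 4 vertices, giving width 3; this decomposition certifies tw(G) ≤ 3. Conversely, {1, 2, 3, 5} is a clique of size 4, and the vertices of any clique must share a bag in every tree decomposition; so some bag has ≥ 4 vertices and tw(G) ≥ 3. Hence tw(G) = 3 exactly.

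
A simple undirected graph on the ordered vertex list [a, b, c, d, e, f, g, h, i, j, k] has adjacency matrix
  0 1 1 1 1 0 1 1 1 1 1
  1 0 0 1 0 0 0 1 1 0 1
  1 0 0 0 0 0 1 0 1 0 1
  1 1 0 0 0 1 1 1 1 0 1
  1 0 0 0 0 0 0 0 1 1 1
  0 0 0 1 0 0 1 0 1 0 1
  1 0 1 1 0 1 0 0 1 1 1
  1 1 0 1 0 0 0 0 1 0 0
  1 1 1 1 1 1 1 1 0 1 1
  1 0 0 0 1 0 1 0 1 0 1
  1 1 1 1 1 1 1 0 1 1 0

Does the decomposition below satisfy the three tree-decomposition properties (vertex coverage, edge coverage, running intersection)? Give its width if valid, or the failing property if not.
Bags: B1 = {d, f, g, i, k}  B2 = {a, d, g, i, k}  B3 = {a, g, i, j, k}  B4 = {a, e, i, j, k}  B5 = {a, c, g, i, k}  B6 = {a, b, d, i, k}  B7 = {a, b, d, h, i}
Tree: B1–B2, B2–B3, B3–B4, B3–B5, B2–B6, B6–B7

Every vertex of G appears in some bag (union = {a, b, c, d, e, f, g, h, i, j, k}); every edge is covered by a bag; and for each vertex v the set of bags containing v is connected in the bag tree. The decomposition is therefore valid. The largest bag has 5 vertices, so the width is 4.

Yes; width 4.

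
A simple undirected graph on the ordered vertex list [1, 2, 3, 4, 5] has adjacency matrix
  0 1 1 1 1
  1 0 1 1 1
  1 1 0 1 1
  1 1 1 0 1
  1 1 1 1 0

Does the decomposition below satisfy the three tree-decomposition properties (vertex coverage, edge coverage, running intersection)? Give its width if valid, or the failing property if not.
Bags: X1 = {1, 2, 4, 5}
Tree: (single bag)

A tree decomposition must satisfy three properties: every vertex lies in some bag; for every edge, both endpoints lie together in some bag; and for every vertex, the bags containing it form a connected subtree. Here vertex 3 appears in no bag, so the decomposition is invalid.

No — vertex 3 appears in no bag.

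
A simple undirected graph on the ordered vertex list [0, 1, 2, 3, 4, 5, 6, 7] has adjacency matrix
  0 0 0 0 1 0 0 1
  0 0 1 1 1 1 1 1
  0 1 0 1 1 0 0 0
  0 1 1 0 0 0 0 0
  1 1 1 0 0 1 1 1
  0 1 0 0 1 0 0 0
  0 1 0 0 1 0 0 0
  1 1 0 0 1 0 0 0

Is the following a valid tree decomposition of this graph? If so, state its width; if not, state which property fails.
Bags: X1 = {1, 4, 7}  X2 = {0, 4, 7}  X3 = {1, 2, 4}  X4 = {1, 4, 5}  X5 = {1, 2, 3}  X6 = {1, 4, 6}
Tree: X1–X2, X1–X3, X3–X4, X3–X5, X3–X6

Yes; width 2.

Checking the three conditions: (i) the bags cover all of {0, 1, 2, 3, 4, 5, 6, 7}; (ii) for each edge, some bag contains both endpoints; (iii) the bags containing any fixed vertex form a subtree. All hold, so the decomposition is valid with width 3 − 1 = 2.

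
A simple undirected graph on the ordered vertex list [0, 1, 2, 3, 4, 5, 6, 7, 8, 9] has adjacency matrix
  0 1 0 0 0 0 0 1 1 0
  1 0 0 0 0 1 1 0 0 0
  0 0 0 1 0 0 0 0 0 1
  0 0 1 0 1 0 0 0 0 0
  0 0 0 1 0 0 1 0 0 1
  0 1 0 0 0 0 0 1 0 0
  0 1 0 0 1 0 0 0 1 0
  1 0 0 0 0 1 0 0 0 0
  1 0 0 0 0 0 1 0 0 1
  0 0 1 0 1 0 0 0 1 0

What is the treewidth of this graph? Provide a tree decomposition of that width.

Each bag holds 3 vertices, so the decomposition has width 2, which upper-bounds the treewidth. Since 7–5–1–0–7 is a cycle in G, G is not acyclic. Forests are exactly the graphs of treewidth ≤ 1, so tw(G) ≥ 2. The upper and lower bounds meet at 2, so that is the treewidth.

Treewidth 2.
Bags: B1 = {0, 5, 7}  B2 = {0, 1, 5}  B3 = {0, 1, 8}  B4 = {1, 6, 8}  B5 = {6, 8, 9}  B6 = {4, 6, 9}  B7 = {2, 4, 9}  B8 = {2, 3, 4}
Tree: B1–B2, B2–B3, B3–B4, B4–B5, B5–B6, B6–B7, B7–B8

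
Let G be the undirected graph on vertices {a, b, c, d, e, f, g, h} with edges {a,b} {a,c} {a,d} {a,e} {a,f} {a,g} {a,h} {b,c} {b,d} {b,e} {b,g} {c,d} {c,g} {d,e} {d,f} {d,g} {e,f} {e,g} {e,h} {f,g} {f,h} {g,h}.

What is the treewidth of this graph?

A width-4 tree decomposition is:
Bags: B1 = {a, d, e, f, g}  B2 = {a, b, d, e, g}  B3 = {a, e, f, g, h}  B4 = {a, b, c, d, g}
Tree: B1–B2, B1–B3, B2–B4
The largest bag has 5 vertices, giving width 4; this decomposition certifies tw(G) ≤ 4. Conversely, {a, d, e, f, g} is a clique of size 5, and the vertices of any clique must share a bag in every tree decomposition; so some bag has ≥ 5 vertices and tw(G) ≥ 4. Combining the bounds, tw(G) = 4.

4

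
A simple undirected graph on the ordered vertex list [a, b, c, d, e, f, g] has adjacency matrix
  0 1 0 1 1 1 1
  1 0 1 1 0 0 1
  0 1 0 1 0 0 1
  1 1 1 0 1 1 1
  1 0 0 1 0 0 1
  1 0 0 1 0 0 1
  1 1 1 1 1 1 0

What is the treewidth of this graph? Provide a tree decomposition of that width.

Treewidth 3.
One optimal decomposition is:
Bags: B1 = {a, b, d, g}  B2 = {a, d, e, g}  B3 = {b, c, d, g}  B4 = {a, d, f, g}
Tree: B1–B2, B1–B3, B2–B4

Every bag has size at most 4, so the width is 4 − 1 = 3 and tw(G) ≤ 3. On the other hand G contains the 4-clique {b, c, d, g}. A clique must lie in a single bag of any decomposition, so no decomposition can have width below 3. The upper and lower bounds meet at 3, so that is the treewidth.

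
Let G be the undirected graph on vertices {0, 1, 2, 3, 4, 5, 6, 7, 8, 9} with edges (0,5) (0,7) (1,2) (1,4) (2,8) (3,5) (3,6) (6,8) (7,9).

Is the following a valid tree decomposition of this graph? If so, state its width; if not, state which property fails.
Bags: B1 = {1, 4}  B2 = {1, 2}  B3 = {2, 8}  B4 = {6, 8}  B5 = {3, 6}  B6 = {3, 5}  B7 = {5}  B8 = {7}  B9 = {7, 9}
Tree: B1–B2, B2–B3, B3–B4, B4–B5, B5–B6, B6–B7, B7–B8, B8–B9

No — vertex 0 appears in no bag.

A tree decomposition must satisfy three properties: every vertex lies in some bag; for every edge, both endpoints lie together in some bag; and for every vertex, the bags containing it form a connected subtree. Here vertex 0 appears in no bag, so the decomposition is invalid.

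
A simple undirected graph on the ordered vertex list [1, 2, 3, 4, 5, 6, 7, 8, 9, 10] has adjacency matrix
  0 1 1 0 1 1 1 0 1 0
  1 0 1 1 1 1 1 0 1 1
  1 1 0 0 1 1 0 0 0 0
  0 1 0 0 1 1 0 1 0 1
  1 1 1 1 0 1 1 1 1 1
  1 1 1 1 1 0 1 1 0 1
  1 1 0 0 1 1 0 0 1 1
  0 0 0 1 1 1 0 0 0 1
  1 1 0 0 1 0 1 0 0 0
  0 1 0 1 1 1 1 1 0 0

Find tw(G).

A width-4 tree decomposition is:
Bags: B1 = {2, 5, 6, 7, 10}  B2 = {1, 2, 5, 6, 7}  B3 = {2, 4, 5, 6, 10}  B4 = {1, 2, 5, 7, 9}  B5 = {1, 2, 3, 5, 6}  B6 = {4, 5, 6, 8, 10}
Tree: B1–B2, B1–B3, B2–B4, B2–B5, B3–B6
The largest bag has 5 vertices, giving width 4; this decomposition certifies tw(G) ≤ 4. For the lower bound, the 5 vertices {4, 5, 6, 8, 10} are pairwise adjacent, and any tree decomposition puts a clique entirely inside one bag — forcing width ≥ 4. The upper and lower bounds meet at 4, so that is the treewidth.

4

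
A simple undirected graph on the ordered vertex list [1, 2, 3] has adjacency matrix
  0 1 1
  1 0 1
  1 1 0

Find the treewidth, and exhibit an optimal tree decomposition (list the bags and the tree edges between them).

A single bag containing all 3 vertices is trivially a valid decomposition of width 2. Conversely, {1, 2, 3} is a clique of size 3, and the vertices of any clique must share a bag in every tree decomposition; so some bag has ≥ 3 vertices and tw(G) ≥ 2. Hence tw(G) = 2 exactly.

Treewidth 2.
One optimal decomposition is:
Bags: B1 = {1, 2, 3}
Tree: (single bag)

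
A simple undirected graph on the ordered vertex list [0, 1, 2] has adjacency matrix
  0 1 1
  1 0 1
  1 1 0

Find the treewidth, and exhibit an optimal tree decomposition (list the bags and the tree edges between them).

Treewidth 2.
Bags: B1 = {0, 1, 2}
Tree: (single bag)

A single bag containing all 3 vertices is trivially a valid decomposition of width 2. On the other hand G contains the 3-clique {0, 1, 2}. A clique must lie in a single bag of any decomposition, so no decomposition can have width below 2. Therefore the treewidth is 2.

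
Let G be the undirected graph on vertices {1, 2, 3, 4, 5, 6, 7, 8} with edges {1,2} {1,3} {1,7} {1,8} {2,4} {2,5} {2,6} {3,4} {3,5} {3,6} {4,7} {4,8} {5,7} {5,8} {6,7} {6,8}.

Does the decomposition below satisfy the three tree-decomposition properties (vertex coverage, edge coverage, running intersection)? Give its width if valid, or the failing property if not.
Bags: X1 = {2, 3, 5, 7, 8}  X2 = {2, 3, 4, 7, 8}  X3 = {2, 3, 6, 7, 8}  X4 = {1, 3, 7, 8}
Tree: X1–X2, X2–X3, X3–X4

A tree decomposition must satisfy three properties: every vertex lies in some bag; for every edge, both endpoints lie together in some bag; and for every vertex, the bags containing it form a connected subtree. Here edge (2,1) lies in no bag, so the decomposition is invalid.

No — edge (2,1) lies in no bag.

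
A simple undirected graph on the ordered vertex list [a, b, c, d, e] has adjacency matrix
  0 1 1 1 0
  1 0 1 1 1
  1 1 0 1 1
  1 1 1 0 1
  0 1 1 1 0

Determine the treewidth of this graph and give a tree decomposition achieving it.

The largest bag has 4 vertices, giving width 3; this decomposition certifies tw(G) ≤ 3. Conversely, {b, c, d, e} is a clique of size 4, and the vertices of any clique must share a bag in every tree decomposition; so some bag has ≥ 4 vertices and tw(G) ≥ 3. The upper and lower bounds meet at 3, so that is the treewidth.

Treewidth 3.
One such decomposition:
Bags: B1 = {a, b, c, d}  B2 = {b, c, d, e}
Tree: B1–B2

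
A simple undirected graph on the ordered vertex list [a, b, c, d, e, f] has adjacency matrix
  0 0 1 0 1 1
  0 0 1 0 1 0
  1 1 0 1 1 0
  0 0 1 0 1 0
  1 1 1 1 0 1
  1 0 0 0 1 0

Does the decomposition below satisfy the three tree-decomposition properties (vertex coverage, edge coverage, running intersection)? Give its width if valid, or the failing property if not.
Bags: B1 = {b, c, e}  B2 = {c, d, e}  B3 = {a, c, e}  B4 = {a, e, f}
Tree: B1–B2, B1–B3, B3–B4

Yes; width 2.

Checking the three conditions: (i) the bags cover all of {a, b, c, d, e, f}; (ii) for each edge, some bag contains both endpoints; (iii) the bags containing any fixed vertex form a subtree. All hold, so the decomposition is valid with width 3 − 1 = 2.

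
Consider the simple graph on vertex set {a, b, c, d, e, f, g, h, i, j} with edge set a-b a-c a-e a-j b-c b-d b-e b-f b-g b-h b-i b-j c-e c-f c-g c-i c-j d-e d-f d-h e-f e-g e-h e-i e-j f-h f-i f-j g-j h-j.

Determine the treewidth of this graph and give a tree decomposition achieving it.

Every bag has size at most 5, so the width is 5 − 1 = 4 and tw(G) ≤ 4. On the other hand G contains the 5-clique {b, c, e, g, j}. A clique must lie in a single bag of any decomposition, so no decomposition can have width below 4. Therefore the treewidth is 4.

Treewidth 4.
One optimal decomposition is:
Bags: B1 = {b, c, e, g, j}  B2 = {b, c, e, f, j}  B3 = {b, e, f, h, j}  B4 = {b, d, e, f, h}  B5 = {b, c, e, f, i}  B6 = {a, b, c, e, j}
Tree: B1–B2, B2–B3, B3–B4, B2–B5, B1–B6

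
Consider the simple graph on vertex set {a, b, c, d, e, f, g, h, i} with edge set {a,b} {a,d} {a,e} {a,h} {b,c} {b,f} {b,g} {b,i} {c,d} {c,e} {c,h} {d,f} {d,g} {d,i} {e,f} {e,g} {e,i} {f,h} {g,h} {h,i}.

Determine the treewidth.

A width-4 tree decomposition is:
Bags: B1 = {b, d, e, h, i}  B2 = {b, c, d, e, h}  B3 = {b, d, e, f, h}  B4 = {b, d, e, g, h}  B5 = {a, b, d, e, h}
Tree: B1–B2, B2–B3, B3–B4, B4–B5
Each bag holds 5 vertices, so the decomposition has width 4, which upper-bounds the treewidth. For the lower bound: the 5 vertex sets {b,i}, {c,d}, {e,f}, {h}, {g} are disjoint, each induces a connected subgraph, and every pair is joined by at least one edge of G. Contracting each set to a single vertex therefore yields K_{5} as a minor, and since treewidth is minor-monotone, tw(G) ≥ tw(K_{5}) = 4. The upper and lower bounds meet at 4, so that is the treewidth.

4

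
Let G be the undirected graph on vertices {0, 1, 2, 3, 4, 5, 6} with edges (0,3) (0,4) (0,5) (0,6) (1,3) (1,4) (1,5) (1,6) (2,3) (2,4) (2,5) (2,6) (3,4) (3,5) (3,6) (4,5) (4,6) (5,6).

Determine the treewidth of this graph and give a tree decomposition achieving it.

Treewidth 4.
One optimal decomposition is:
Bags: B1 = {2, 3, 4, 5, 6}  B2 = {0, 3, 4, 5, 6}  B3 = {1, 3, 4, 5, 6}
Tree: B1–B2, B2–B3

Each bag holds 5 vertices, so the decomposition has width 4, which upper-bounds the treewidth. Conversely, {0, 3, 4, 5, 6} is a clique of size 5, and the vertices of any clique must share a bag in every tree decomposition; so some bag has ≥ 5 vertices and tw(G) ≥ 4. Combining the bounds, tw(G) = 4.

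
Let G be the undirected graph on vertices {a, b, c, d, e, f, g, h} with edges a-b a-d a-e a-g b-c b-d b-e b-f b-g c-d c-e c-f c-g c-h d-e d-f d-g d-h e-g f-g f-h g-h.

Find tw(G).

4

A width-4 tree decomposition is:
Bags: B1 = {c, d, f, g, h}  B2 = {b, c, d, f, g}  B3 = {b, c, d, e, g}  B4 = {a, b, d, e, g}
Tree: B1–B2, B2–B3, B3–B4
Every bag has size at most 5, so the width is 5 − 1 = 4 and tw(G) ≤ 4. Conversely, {c, d, f, g, h} is a clique of size 5, and the vertices of any clique must share a bag in every tree decomposition; so some bag has ≥ 5 vertices and tw(G) ≥ 4. The upper and lower bounds meet at 4, so that is the treewidth.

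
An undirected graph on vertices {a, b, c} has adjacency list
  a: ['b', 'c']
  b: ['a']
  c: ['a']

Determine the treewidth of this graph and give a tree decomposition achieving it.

Treewidth 1.
One optimal decomposition is:
Bags: B1 = {a, b}  B2 = {a, c}
Tree: B1–B2

The largest bag has 2 vertices, giving width 1; this decomposition certifies tw(G) ≤ 1. Since G has at least one edge (e.g. b–a), it is not an edgeless graph, so tw(G) ≥ 1. The upper and lower bounds meet at 1, so that is the treewidth.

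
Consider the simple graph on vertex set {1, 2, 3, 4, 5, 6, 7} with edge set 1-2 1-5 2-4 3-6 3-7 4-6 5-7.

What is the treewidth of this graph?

2

A width-2 tree decomposition is:
Bags: B1 = {1, 5, 7}  B2 = {1, 2, 7}  B3 = {2, 4, 7}  B4 = {4, 6, 7}  B5 = {3, 6, 7}
Tree: B1–B2, B2–B3, B3–B4, B4–B5
Each bag holds 3 vertices, so the decomposition has width 2, which upper-bounds the treewidth. For the lower bound, G contains the cycle 7–5–1–2–4–6–3–7, so G is not a forest; only forests have treewidth ≤ 1, hence tw(G) ≥ 2. Therefore the treewidth is 2.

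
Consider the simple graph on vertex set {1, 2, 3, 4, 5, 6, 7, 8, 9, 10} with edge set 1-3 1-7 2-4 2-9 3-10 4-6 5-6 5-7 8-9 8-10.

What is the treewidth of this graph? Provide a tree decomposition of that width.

Every bag has size at most 3, so the width is 3 − 1 = 2 and tw(G) ≤ 2. The edges 8–10–3–1–7–5–6–4–2–9–8 form a cycle, so G is not a tree and its treewidth is at least 2. Combining the bounds, tw(G) = 2.

Treewidth 2.
One such decomposition:
Bags: B1 = {3, 8, 10}  B2 = {1, 3, 8}  B3 = {1, 7, 8}  B4 = {5, 7, 8}  B5 = {5, 6, 8}  B6 = {4, 6, 8}  B7 = {2, 4, 8}  B8 = {2, 8, 9}
Tree: B1–B2, B2–B3, B3–B4, B4–B5, B5–B6, B6–B7, B7–B8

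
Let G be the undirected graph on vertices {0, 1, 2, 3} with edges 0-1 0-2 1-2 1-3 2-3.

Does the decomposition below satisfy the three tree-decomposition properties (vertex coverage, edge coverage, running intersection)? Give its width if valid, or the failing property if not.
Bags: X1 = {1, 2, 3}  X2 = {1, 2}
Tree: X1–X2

No — vertex 0 appears in no bag.

A tree decomposition must satisfy three properties: every vertex lies in some bag; for every edge, both endpoints lie together in some bag; and for every vertex, the bags containing it form a connected subtree. Here vertex 0 appears in no bag, so the decomposition is invalid.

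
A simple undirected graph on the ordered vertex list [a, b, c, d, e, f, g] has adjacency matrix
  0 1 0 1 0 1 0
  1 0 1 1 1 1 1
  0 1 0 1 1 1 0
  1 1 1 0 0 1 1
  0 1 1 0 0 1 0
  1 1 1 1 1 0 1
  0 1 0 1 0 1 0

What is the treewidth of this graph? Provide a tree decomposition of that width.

The largest bag has 4 vertices, giving width 3; this decomposition certifies tw(G) ≤ 3. For the lower bound, the 4 vertices {b, d, f, g} are pairwise adjacent, and any tree decomposition puts a clique entirely inside one bag — forcing width ≥ 3. The upper and lower bounds meet at 3, so that is the treewidth.

Treewidth 3.
Bags: B1 = {a, b, d, f}  B2 = {b, c, d, f}  B3 = {b, d, f, g}  B4 = {b, c, e, f}
Tree: B1–B2, B2–B3, B2–B4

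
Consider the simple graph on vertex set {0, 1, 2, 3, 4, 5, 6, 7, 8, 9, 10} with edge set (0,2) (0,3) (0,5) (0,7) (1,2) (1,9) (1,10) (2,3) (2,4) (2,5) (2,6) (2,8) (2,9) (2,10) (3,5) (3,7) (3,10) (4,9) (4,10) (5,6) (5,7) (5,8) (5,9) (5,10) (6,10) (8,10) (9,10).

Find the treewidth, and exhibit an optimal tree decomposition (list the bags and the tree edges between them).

Treewidth 3.
One such decomposition:
Bags: B1 = {2, 5, 9, 10}  B2 = {2, 3, 5, 10}  B3 = {0, 2, 3, 5}  B4 = {1, 2, 9, 10}  B5 = {2, 5, 6, 10}  B6 = {2, 4, 9, 10}  B7 = {0, 3, 5, 7}  B8 = {2, 5, 8, 10}
Tree: B1–B2, B2–B3, B1–B4, B2–B5, B1–B6, B3–B7, B1–B8

Every bag has size at most 4, so the width is 4 − 1 = 3 and tw(G) ≤ 3. Conversely, {0, 2, 3, 5} is a clique of size 4, and the vertices of any clique must share a bag in every tree decomposition; so some bag has ≥ 4 vertices and tw(G) ≥ 3. The upper and lower bounds meet at 3, so that is the treewidth.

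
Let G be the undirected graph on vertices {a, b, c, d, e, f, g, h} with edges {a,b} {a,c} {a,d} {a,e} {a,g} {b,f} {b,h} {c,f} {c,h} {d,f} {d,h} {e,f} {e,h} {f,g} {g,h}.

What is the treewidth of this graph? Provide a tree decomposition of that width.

Treewidth 3.
One such decomposition:
Bags: B1 = {a, c, f, h}  B2 = {a, b, f, h}  B3 = {a, f, g, h}  B4 = {a, d, f, h}  B5 = {a, e, f, h}
Tree: B1–B2, B2–B3, B3–B4, B4–B5

Every bag has size at most 4, so the width is 4 − 1 = 3 and tw(G) ≤ 3. For the lower bound: the 4 vertex sets {c,h}, {a,b}, {f}, {g} are disjoint, each induces a connected subgraph, and every pair is joined by at least one edge of G. Contracting each set to a single vertex therefore yields K_{4} as a minor, and since treewidth is minor-monotone, tw(G) ≥ tw(K_{4}) = 3. Combining the bounds, tw(G) = 3.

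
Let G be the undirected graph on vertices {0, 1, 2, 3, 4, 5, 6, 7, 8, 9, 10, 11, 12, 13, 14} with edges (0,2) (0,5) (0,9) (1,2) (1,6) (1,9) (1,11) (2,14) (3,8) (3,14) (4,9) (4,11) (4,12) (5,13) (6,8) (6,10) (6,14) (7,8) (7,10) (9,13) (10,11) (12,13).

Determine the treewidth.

3

A width-3 tree decomposition is:
Bags: B1 = {3, 7, 8, 14}  B2 = {6, 7, 8, 14}  B3 = {6, 7, 10, 14}  B4 = {2, 6, 10, 14}  B5 = {1, 2, 6, 10}  B6 = {1, 2, 10, 11}  B7 = {0, 1, 2, 11}  B8 = {0, 1, 9, 11}  B9 = {0, 4, 9, 11}  B10 = {0, 4, 5, 9}  B11 = {4, 5, 9, 13}  B12 = {4, 5, 12, 13}
Tree: B1–B2, B2–B3, B3–B4, B4–B5, B5–B6, B6–B7, B7–B8, B8–B9, B9–B10, B10–B11, B11–B12
Every bag has size at most 4, so the width is 4 − 1 = 3 and tw(G) ≤ 3. For the lower bound: the 4 vertex sets {3,7,8}, {14}, {6}, {1,2,10,11} are disjoint, each induces a connected subgraph, and every pair is joined by at least one edge of G. Contracting each set to a single vertex therefore yields K_{4} as a minor, and since treewidth is minor-monotone, tw(G) ≥ tw(K_{4}) = 3. Therefore the treewidth is 3.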